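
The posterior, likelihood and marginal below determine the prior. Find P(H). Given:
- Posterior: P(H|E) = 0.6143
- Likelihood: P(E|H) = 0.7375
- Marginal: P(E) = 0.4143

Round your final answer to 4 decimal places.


From Bayes' theorem: P(H|E) = P(E|H) × P(H) / P(E)

Rearranging for P(H):
P(H) = P(H|E) × P(E) / P(E|H)
     = 0.6143 × 0.4143 / 0.7375
     = 0.25450449 / 0.7375
     = 0.3451


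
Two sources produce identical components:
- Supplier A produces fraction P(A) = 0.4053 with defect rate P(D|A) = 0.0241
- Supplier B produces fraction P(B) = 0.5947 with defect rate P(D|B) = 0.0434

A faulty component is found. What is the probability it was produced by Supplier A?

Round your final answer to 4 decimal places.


Let A = from Supplier A, D = faulty

Given:
- P(A) = 0.4053, P(B) = 0.5947
- P(D|A) = 0.0241, P(D|B) = 0.0434

Step 1: Find P(D)
P(D) = P(D|A)P(A) + P(D|B)P(B)
     = 0.0241 × 0.4053 + 0.0434 × 0.5947
     = 0.00976773 + 0.02580998
     = 0.03557771

Step 2: Apply Bayes' theorem
P(A|D) = P(D|A)P(A) / P(D)
       = 0.00976773 / 0.03557771
       = 0.2745


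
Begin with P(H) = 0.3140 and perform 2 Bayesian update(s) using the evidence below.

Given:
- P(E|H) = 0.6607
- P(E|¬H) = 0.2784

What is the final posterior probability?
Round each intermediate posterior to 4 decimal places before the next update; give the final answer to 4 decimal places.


Sequential Bayesian updating:

Initial prior: P(H) = 0.3140

Update 1:
  P(E) = 0.6607 × 0.3140 + 0.2784 × 0.6860 = 0.20745980 + 0.19098240 = 0.39844220
  P(H|E) = 0.20745980 / 0.39844220 = 0.5207

Update 2:
  P(E) = 0.6607 × 0.5207 + 0.2784 × 0.4793 = 0.34402649 + 0.13343712 = 0.47746361
  P(H|E) = 0.34402649 / 0.47746361 = 0.7205

Final posterior: 0.7205


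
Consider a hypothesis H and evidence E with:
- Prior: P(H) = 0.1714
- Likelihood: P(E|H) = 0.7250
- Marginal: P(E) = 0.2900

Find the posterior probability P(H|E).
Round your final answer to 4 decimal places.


Using Bayes' theorem:

P(H|E) = P(E|H) × P(H) / P(E)
       = 0.7250 × 0.1714 / 0.2900
       = 0.12426500 / 0.2900
       = 0.4285

The evidence strengthens our belief in H.
Prior: 0.1714 → Posterior: 0.4285


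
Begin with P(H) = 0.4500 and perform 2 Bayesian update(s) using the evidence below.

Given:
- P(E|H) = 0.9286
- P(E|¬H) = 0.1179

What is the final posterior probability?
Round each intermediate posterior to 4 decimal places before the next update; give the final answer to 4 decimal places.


Sequential Bayesian updating:

Initial prior: P(H) = 0.4500

Update 1:
  P(E) = 0.9286 × 0.4500 + 0.1179 × 0.5500 = 0.41787000 + 0.06484500 = 0.48271500
  P(H|E) = 0.41787000 / 0.48271500 = 0.8657

Update 2:
  P(E) = 0.9286 × 0.8657 + 0.1179 × 0.1343 = 0.80388902 + 0.01583397 = 0.81972299
  P(H|E) = 0.80388902 / 0.81972299 = 0.9807

Final posterior: 0.9807


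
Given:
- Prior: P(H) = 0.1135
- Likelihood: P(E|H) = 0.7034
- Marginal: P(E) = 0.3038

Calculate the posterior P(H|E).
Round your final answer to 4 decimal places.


Using Bayes' theorem:

P(H|E) = P(E|H) × P(H) / P(E)
       = 0.7034 × 0.1135 / 0.3038
       = 0.07983590 / 0.3038
       = 0.2628

The evidence strengthens our belief in H.
Prior: 0.1135 → Posterior: 0.2628


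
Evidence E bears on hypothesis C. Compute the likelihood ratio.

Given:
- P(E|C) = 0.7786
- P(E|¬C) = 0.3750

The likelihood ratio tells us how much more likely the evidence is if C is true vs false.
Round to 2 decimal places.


Likelihood Ratio (LR) = P(E|C) / P(E|¬C)

LR = 0.7786 / 0.3750
   = 2.08

The evidence is 2.08 times more likely if C is true than if C is false.
Because LR exceeds 1, E is evidence for C.


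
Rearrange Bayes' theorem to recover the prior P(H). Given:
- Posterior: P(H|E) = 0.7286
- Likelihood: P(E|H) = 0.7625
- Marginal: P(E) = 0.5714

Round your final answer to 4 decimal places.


From Bayes' theorem: P(H|E) = P(E|H) × P(H) / P(E)

Rearranging for P(H):
P(H) = P(H|E) × P(E) / P(E|H)
     = 0.7286 × 0.5714 / 0.7625
     = 0.41632204 / 0.7625
     = 0.5460


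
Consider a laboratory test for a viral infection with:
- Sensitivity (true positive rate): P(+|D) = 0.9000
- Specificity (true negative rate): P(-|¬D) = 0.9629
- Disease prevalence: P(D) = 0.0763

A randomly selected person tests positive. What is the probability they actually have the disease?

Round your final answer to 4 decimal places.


Let D = has disease, + = positive test

Given:
- P(D) = 0.0763 (prevalence)
- P(+|D) = 0.9000 (sensitivity)
- P(-|¬D) = 0.9629 (specificity)
- P(+|¬D) = 0.0371 (false positive rate = 1 - specificity)

Step 1: Find P(+)
P(+) = P(+|D)P(D) + P(+|¬D)P(¬D)
     = 0.9000 × 0.0763 + 0.0371 × 0.9237
     = 0.06867000 + 0.03426927
     = 0.10293927

Step 2: Apply Bayes' theorem for P(D|+)
P(D|+) = P(+|D)P(D) / P(+)
       = 0.06867000 / 0.10293927
       = 0.6671


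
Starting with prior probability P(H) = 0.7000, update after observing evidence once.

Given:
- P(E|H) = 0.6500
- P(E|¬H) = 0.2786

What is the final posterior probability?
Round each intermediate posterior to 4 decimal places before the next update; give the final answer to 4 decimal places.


Sequential Bayesian updating:

Initial prior: P(H) = 0.7000

Update 1:
  P(E) = 0.6500 × 0.7000 + 0.2786 × 0.3000 = 0.45500000 + 0.08358000 = 0.53858000
  P(H|E) = 0.45500000 / 0.53858000 = 0.8448

Final posterior: 0.8448


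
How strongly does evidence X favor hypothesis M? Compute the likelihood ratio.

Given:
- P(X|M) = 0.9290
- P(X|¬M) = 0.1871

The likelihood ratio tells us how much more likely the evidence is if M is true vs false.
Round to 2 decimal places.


Likelihood Ratio (LR) = P(X|M) / P(X|¬M)

LR = 0.9290 / 0.1871
   = 4.97

The evidence is 4.97 times more likely if M is true than if M is false.
Because LR exceeds 1, X is evidence for M.


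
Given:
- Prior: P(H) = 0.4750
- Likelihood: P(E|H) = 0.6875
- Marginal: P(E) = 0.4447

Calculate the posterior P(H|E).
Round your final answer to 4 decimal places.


Using Bayes' theorem:

P(H|E) = P(E|H) × P(H) / P(E)
       = 0.6875 × 0.4750 / 0.4447
       = 0.32656250 / 0.4447
       = 0.7343

The evidence strengthens our belief in H.
Prior: 0.4750 → Posterior: 0.7343


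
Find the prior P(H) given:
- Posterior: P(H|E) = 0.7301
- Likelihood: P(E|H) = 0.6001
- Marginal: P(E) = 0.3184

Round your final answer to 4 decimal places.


From Bayes' theorem: P(H|E) = P(E|H) × P(H) / P(E)

Rearranging for P(H):
P(H) = P(H|E) × P(E) / P(E|H)
     = 0.7301 × 0.3184 / 0.6001
     = 0.23246384 / 0.6001
     = 0.3874


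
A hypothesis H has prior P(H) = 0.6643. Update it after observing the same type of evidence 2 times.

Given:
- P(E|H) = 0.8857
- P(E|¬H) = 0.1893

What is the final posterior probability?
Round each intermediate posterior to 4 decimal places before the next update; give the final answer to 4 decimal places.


Sequential Bayesian updating:

Initial prior: P(H) = 0.6643

Update 1:
  P(E) = 0.8857 × 0.6643 + 0.1893 × 0.3357 = 0.58837051 + 0.06354801 = 0.65191852
  P(H|E) = 0.58837051 / 0.65191852 = 0.9025

Update 2:
  P(E) = 0.8857 × 0.9025 + 0.1893 × 0.0975 = 0.79934425 + 0.01845675 = 0.81780100
  P(H|E) = 0.79934425 / 0.81780100 = 0.9774

Final posterior: 0.9774


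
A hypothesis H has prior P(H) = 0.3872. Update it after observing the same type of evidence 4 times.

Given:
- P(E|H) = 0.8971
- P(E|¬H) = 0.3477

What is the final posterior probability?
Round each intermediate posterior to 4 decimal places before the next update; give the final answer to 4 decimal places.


Sequential Bayesian updating:

Initial prior: P(H) = 0.3872

Update 1:
  P(E) = 0.8971 × 0.3872 + 0.3477 × 0.6128 = 0.34735712 + 0.21307056 = 0.56042768
  P(H|E) = 0.34735712 / 0.56042768 = 0.6198

Update 2:
  P(E) = 0.8971 × 0.6198 + 0.3477 × 0.3802 = 0.55602258 + 0.13219554 = 0.68821812
  P(H|E) = 0.55602258 / 0.68821812 = 0.8079

Update 3:
  P(E) = 0.8971 × 0.8079 + 0.3477 × 0.1921 = 0.72476709 + 0.06679317 = 0.79156026
  P(H|E) = 0.72476709 / 0.79156026 = 0.9156

Update 4:
  P(E) = 0.8971 × 0.9156 + 0.3477 × 0.0844 = 0.82138476 + 0.02934588 = 0.85073064
  P(H|E) = 0.82138476 / 0.85073064 = 0.9655

Final posterior: 0.9655


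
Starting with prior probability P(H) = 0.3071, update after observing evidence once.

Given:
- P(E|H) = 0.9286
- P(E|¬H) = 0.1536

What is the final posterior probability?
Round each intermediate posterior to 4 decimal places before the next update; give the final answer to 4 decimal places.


Sequential Bayesian updating:

Initial prior: P(H) = 0.3071

Update 1:
  P(E) = 0.9286 × 0.3071 + 0.1536 × 0.6929 = 0.28517306 + 0.10642944 = 0.39160250
  P(H|E) = 0.28517306 / 0.39160250 = 0.7282

Final posterior: 0.7282


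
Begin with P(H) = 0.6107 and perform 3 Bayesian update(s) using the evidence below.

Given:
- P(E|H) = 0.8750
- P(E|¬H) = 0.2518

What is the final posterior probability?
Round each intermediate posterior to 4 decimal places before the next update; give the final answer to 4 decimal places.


Sequential Bayesian updating:

Initial prior: P(H) = 0.6107

Update 1:
  P(E) = 0.8750 × 0.6107 + 0.2518 × 0.3893 = 0.53436250 + 0.09802574 = 0.63238824
  P(H|E) = 0.53436250 / 0.63238824 = 0.8450

Update 2:
  P(E) = 0.8750 × 0.8450 + 0.2518 × 0.1550 = 0.73937500 + 0.03902900 = 0.77840400
  P(H|E) = 0.73937500 / 0.77840400 = 0.9499

Update 3:
  P(E) = 0.8750 × 0.9499 + 0.2518 × 0.0501 = 0.83116250 + 0.01261518 = 0.84377768
  P(H|E) = 0.83116250 / 0.84377768 = 0.9850

Final posterior: 0.9850


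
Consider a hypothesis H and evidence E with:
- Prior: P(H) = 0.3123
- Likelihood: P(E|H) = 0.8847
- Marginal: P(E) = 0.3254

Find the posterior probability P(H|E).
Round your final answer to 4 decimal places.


Using Bayes' theorem:

P(H|E) = P(E|H) × P(H) / P(E)
       = 0.8847 × 0.3123 / 0.3254
       = 0.27629181 / 0.3254
       = 0.8491

The evidence strengthens our belief in H.
Prior: 0.3123 → Posterior: 0.8491


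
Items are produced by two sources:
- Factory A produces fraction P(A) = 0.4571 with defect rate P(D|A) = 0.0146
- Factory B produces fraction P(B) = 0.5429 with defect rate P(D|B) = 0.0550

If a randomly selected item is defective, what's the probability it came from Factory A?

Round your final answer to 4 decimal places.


Let A = from Factory A, D = defective

Given:
- P(A) = 0.4571, P(B) = 0.5429
- P(D|A) = 0.0146, P(D|B) = 0.0550

Step 1: Find P(D)
P(D) = P(D|A)P(A) + P(D|B)P(B)
     = 0.0146 × 0.4571 + 0.0550 × 0.5429
     = 0.00667366 + 0.02985950
     = 0.03653316

Step 2: Apply Bayes' theorem
P(A|D) = P(D|A)P(A) / P(D)
       = 0.00667366 / 0.03653316
       = 0.1827


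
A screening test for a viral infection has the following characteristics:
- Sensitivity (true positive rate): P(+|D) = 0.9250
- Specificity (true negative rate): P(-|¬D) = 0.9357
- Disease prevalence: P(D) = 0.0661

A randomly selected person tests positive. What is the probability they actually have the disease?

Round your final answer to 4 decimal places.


Let D = has disease, + = positive test

Given:
- P(D) = 0.0661 (prevalence)
- P(+|D) = 0.9250 (sensitivity)
- P(-|¬D) = 0.9357 (specificity)
- P(+|¬D) = 0.0643 (false positive rate = 1 - specificity)

Step 1: Find P(+)
P(+) = P(+|D)P(D) + P(+|¬D)P(¬D)
     = 0.9250 × 0.0661 + 0.0643 × 0.9339
     = 0.06114250 + 0.06004977
     = 0.12119227

Step 2: Apply Bayes' theorem for P(D|+)
P(D|+) = P(+|D)P(D) / P(+)
       = 0.06114250 / 0.12119227
       = 0.5045


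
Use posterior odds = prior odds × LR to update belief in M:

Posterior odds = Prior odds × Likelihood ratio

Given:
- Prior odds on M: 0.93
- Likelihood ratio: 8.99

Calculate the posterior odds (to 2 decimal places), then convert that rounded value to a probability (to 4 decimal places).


Step 1: Calculate posterior odds
Posterior odds = Prior odds × LR
               = 0.93 × 8.99
               = 8.36

Step 2: Convert to probability
P(M|E) = Posterior odds / (1 + Posterior odds)
       = 8.36 / (1 + 8.36)
       = 8.36 / 9.36
       = 0.8932

The evidence increased P(M) from 0.4819 to 0.8932.


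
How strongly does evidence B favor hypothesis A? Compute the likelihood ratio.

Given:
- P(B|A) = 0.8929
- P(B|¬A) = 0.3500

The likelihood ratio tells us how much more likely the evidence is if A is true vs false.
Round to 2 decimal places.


Likelihood Ratio (LR) = P(B|A) / P(B|¬A)

LR = 0.8929 / 0.3500
   = 2.55

The evidence is 2.55 times more likely if A is true than if A is false.
Because LR exceeds 1, B is evidence for A.


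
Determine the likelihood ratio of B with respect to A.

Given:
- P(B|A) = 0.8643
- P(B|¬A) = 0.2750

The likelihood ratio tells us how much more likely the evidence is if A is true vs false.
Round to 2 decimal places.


Likelihood Ratio (LR) = P(B|A) / P(B|¬A)

LR = 0.8643 / 0.2750
   = 3.14

The evidence is 3.14 times more likely if A is true than if A is false.
Since LR > 1, the evidence supports A over ¬A.


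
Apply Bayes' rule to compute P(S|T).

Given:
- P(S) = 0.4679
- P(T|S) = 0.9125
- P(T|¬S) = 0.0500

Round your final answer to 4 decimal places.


Bayes' theorem: P(S|T) = P(T|S) × P(S) / P(T)

Step 1: Calculate P(T) using law of total probability
P(T) = P(T|S)P(S) + P(T|¬S)P(¬S)
     = 0.9125 × 0.4679 + 0.0500 × 0.5321
     = 0.42695875 + 0.02660500
     = 0.45356375

Step 2: Apply Bayes' theorem
P(S|T) = P(T|S) × P(S) / P(T)
       = 0.42695875 / 0.45356375
       = 0.9413


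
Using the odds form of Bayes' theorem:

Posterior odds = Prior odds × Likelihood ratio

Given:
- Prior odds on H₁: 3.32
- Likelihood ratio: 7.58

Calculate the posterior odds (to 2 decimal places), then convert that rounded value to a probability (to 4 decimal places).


Step 1: Calculate posterior odds
Posterior odds = Prior odds × LR
               = 3.32 × 7.58
               = 25.17

Step 2: Convert to probability
P(H₁|E) = Posterior odds / (1 + Posterior odds)
       = 25.17 / (1 + 25.17)
       = 25.17 / 26.17
       = 0.9618

The evidence increased P(H₁) from 0.7685 to 0.9618.


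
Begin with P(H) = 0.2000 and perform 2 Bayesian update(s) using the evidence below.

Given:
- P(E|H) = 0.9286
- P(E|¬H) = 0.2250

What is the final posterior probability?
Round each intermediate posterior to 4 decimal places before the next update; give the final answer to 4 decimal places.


Sequential Bayesian updating:

Initial prior: P(H) = 0.2000

Update 1:
  P(E) = 0.9286 × 0.2000 + 0.2250 × 0.8000 = 0.18572000 + 0.18000000 = 0.36572000
  P(H|E) = 0.18572000 / 0.36572000 = 0.5078

Update 2:
  P(E) = 0.9286 × 0.5078 + 0.2250 × 0.4922 = 0.47154308 + 0.11074500 = 0.58228808
  P(H|E) = 0.47154308 / 0.58228808 = 0.8098

Final posterior: 0.8098


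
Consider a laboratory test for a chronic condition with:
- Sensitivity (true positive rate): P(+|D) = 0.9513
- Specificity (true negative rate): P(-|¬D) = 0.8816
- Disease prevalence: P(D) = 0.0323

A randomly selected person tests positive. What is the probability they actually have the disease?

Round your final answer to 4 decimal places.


Let D = has disease, + = positive test

Given:
- P(D) = 0.0323 (prevalence)
- P(+|D) = 0.9513 (sensitivity)
- P(-|¬D) = 0.8816 (specificity)
- P(+|¬D) = 0.1184 (false positive rate = 1 - specificity)

Step 1: Find P(+)
P(+) = P(+|D)P(D) + P(+|¬D)P(¬D)
     = 0.9513 × 0.0323 + 0.1184 × 0.9677
     = 0.03072699 + 0.11457568
     = 0.14530267

Step 2: Apply Bayes' theorem for P(D|+)
P(D|+) = P(+|D)P(D) / P(+)
       = 0.03072699 / 0.14530267
       = 0.2115


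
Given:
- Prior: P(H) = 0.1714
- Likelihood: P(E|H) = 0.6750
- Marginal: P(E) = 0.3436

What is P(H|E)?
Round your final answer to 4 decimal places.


Using Bayes' theorem:

P(H|E) = P(E|H) × P(H) / P(E)
       = 0.6750 × 0.1714 / 0.3436
       = 0.11569500 / 0.3436
       = 0.3367

The evidence strengthens our belief in H.
Prior: 0.1714 → Posterior: 0.3367


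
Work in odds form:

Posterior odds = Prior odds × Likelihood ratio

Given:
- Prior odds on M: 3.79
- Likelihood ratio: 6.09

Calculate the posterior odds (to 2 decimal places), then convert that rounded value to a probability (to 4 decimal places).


Step 1: Calculate posterior odds
Posterior odds = Prior odds × LR
               = 3.79 × 6.09
               = 23.08

Step 2: Convert to probability
P(M|E) = Posterior odds / (1 + Posterior odds)
       = 23.08 / (1 + 23.08)
       = 23.08 / 24.08
       = 0.9585

The evidence increased P(M) from 0.7912 to 0.9585.


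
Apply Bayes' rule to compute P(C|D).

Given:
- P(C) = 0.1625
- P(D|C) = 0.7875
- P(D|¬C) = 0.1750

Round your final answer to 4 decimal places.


Bayes' theorem: P(C|D) = P(D|C) × P(C) / P(D)

Step 1: Calculate P(D) using law of total probability
P(D) = P(D|C)P(C) + P(D|¬C)P(¬C)
     = 0.7875 × 0.1625 + 0.1750 × 0.8375
     = 0.12796875 + 0.14656250
     = 0.27453125

Step 2: Apply Bayes' theorem
P(C|D) = P(D|C) × P(C) / P(D)
       = 0.12796875 / 0.27453125
       = 0.4661


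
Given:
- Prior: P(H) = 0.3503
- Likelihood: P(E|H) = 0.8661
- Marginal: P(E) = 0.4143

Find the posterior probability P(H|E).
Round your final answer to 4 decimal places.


Using Bayes' theorem:

P(H|E) = P(E|H) × P(H) / P(E)
       = 0.8661 × 0.3503 / 0.4143
       = 0.30339483 / 0.4143
       = 0.7323

The evidence strengthens our belief in H.
Prior: 0.3503 → Posterior: 0.7323


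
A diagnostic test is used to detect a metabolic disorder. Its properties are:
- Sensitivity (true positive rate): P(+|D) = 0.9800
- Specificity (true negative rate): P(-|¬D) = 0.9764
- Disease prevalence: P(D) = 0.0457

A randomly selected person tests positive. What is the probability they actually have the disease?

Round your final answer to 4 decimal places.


Let D = has disease, + = positive test

Given:
- P(D) = 0.0457 (prevalence)
- P(+|D) = 0.9800 (sensitivity)
- P(-|¬D) = 0.9764 (specificity)
- P(+|¬D) = 0.0236 (false positive rate = 1 - specificity)

Step 1: Find P(+)
P(+) = P(+|D)P(D) + P(+|¬D)P(¬D)
     = 0.9800 × 0.0457 + 0.0236 × 0.9543
     = 0.04478600 + 0.02252148
     = 0.06730748

Step 2: Apply Bayes' theorem for P(D|+)
P(D|+) = P(+|D)P(D) / P(+)
       = 0.04478600 / 0.06730748
       = 0.6654


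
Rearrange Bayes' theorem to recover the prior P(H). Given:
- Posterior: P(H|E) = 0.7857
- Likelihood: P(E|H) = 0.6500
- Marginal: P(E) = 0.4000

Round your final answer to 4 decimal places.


From Bayes' theorem: P(H|E) = P(E|H) × P(H) / P(E)

Rearranging for P(H):
P(H) = P(H|E) × P(E) / P(E|H)
     = 0.7857 × 0.4000 / 0.6500
     = 0.31428000 / 0.6500
     = 0.4835


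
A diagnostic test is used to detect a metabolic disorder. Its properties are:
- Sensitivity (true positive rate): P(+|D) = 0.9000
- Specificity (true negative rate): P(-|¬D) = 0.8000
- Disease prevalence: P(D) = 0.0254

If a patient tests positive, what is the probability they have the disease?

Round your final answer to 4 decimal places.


Let D = has disease, + = positive test

Given:
- P(D) = 0.0254 (prevalence)
- P(+|D) = 0.9000 (sensitivity)
- P(-|¬D) = 0.8000 (specificity)
- P(+|¬D) = 0.2000 (false positive rate = 1 - specificity)

Step 1: Find P(+)
P(+) = P(+|D)P(D) + P(+|¬D)P(¬D)
     = 0.9000 × 0.0254 + 0.2000 × 0.9746
     = 0.02286000 + 0.19492000
     = 0.21778000

Step 2: Apply Bayes' theorem for P(D|+)
P(D|+) = P(+|D)P(D) / P(+)
       = 0.02286000 / 0.21778000
       = 0.1050


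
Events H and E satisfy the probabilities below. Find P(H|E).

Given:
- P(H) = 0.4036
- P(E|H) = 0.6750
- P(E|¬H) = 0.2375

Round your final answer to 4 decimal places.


Bayes' theorem: P(H|E) = P(E|H) × P(H) / P(E)

Step 1: Calculate P(E) using law of total probability
P(E) = P(E|H)P(H) + P(E|¬H)P(¬H)
     = 0.6750 × 0.4036 + 0.2375 × 0.5964
     = 0.27243000 + 0.14164500
     = 0.41407500

Step 2: Apply Bayes' theorem
P(H|E) = P(E|H) × P(H) / P(E)
       = 0.27243000 / 0.41407500
       = 0.6579


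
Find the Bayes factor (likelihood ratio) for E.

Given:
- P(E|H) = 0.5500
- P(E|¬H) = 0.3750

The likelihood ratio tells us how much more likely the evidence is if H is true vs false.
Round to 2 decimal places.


Likelihood Ratio (LR) = P(E|H) / P(E|¬H)

LR = 0.5500 / 0.3750
   = 1.47

The evidence is 1.47 times more likely if H is true than if H is false.
LR > 1, so observing E raises the odds in favor of H.


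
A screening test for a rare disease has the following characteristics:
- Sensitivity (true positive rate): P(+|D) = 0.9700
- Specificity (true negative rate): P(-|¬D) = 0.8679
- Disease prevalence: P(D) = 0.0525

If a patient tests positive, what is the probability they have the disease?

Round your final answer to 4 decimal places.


Let D = has disease, + = positive test

Given:
- P(D) = 0.0525 (prevalence)
- P(+|D) = 0.9700 (sensitivity)
- P(-|¬D) = 0.8679 (specificity)
- P(+|¬D) = 0.1321 (false positive rate = 1 - specificity)

Step 1: Find P(+)
P(+) = P(+|D)P(D) + P(+|¬D)P(¬D)
     = 0.9700 × 0.0525 + 0.1321 × 0.9475
     = 0.05092500 + 0.12516475
     = 0.17608975

Step 2: Apply Bayes' theorem for P(D|+)
P(D|+) = P(+|D)P(D) / P(+)
       = 0.05092500 / 0.17608975
       = 0.2892


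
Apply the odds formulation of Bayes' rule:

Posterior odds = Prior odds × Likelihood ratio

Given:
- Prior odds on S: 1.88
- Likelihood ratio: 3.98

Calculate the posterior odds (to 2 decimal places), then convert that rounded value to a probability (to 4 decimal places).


Step 1: Calculate posterior odds
Posterior odds = Prior odds × LR
               = 1.88 × 3.98
               = 7.48

Step 2: Convert to probability
P(S|E) = Posterior odds / (1 + Posterior odds)
       = 7.48 / (1 + 7.48)
       = 7.48 / 8.48
       = 0.8821

The evidence increased P(S) from 0.6528 to 0.8821.


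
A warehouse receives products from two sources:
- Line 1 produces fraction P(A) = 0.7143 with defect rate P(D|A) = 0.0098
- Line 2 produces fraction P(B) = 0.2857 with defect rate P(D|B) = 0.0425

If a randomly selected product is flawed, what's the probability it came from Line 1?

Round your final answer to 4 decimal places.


Let A = from Line 1, D = flawed

Given:
- P(A) = 0.7143, P(B) = 0.2857
- P(D|A) = 0.0098, P(D|B) = 0.0425

Step 1: Find P(D)
P(D) = P(D|A)P(A) + P(D|B)P(B)
     = 0.0098 × 0.7143 + 0.0425 × 0.2857
     = 0.00700014 + 0.01214225
     = 0.01914239

Step 2: Apply Bayes' theorem
P(A|D) = P(D|A)P(A) / P(D)
       = 0.00700014 / 0.01914239
       = 0.3657


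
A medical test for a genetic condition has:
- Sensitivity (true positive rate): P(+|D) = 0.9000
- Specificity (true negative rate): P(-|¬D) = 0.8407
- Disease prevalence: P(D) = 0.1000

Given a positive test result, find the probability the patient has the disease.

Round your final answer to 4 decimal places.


Let D = has disease, + = positive test

Given:
- P(D) = 0.1000 (prevalence)
- P(+|D) = 0.9000 (sensitivity)
- P(-|¬D) = 0.8407 (specificity)
- P(+|¬D) = 0.1593 (false positive rate = 1 - specificity)

Step 1: Find P(+)
P(+) = P(+|D)P(D) + P(+|¬D)P(¬D)
     = 0.9000 × 0.1000 + 0.1593 × 0.9000
     = 0.09000000 + 0.14337000
     = 0.23337000

Step 2: Apply Bayes' theorem for P(D|+)
P(D|+) = P(+|D)P(D) / P(+)
       = 0.09000000 / 0.23337000
       = 0.3857


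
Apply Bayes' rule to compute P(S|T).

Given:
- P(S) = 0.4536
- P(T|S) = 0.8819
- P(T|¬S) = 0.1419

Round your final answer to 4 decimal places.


Bayes' theorem: P(S|T) = P(T|S) × P(S) / P(T)

Step 1: Calculate P(T) using law of total probability
P(T) = P(T|S)P(S) + P(T|¬S)P(¬S)
     = 0.8819 × 0.4536 + 0.1419 × 0.5464
     = 0.40002984 + 0.07753416
     = 0.47756400

Step 2: Apply Bayes' theorem
P(S|T) = P(T|S) × P(S) / P(T)
       = 0.40002984 / 0.47756400
       = 0.8376


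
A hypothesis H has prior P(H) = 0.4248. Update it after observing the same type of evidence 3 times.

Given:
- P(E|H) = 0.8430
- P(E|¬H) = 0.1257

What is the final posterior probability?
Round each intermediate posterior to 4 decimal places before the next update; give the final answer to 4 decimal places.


Sequential Bayesian updating:

Initial prior: P(H) = 0.4248

Update 1:
  P(E) = 0.8430 × 0.4248 + 0.1257 × 0.5752 = 0.35810640 + 0.07230264 = 0.43040904
  P(H|E) = 0.35810640 / 0.43040904 = 0.8320

Update 2:
  P(E) = 0.8430 × 0.8320 + 0.1257 × 0.1680 = 0.70137600 + 0.02111760 = 0.72249360
  P(H|E) = 0.70137600 / 0.72249360 = 0.9708

Update 3:
  P(E) = 0.8430 × 0.9708 + 0.1257 × 0.0292 = 0.81838440 + 0.00367044 = 0.82205484
  P(H|E) = 0.81838440 / 0.82205484 = 0.9955

Final posterior: 0.9955


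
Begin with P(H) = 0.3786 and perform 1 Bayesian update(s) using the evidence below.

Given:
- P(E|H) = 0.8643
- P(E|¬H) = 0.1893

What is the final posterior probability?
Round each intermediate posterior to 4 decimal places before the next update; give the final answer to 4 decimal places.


Sequential Bayesian updating:

Initial prior: P(H) = 0.3786

Update 1:
  P(E) = 0.8643 × 0.3786 + 0.1893 × 0.6214 = 0.32722398 + 0.11763102 = 0.44485500
  P(H|E) = 0.32722398 / 0.44485500 = 0.7356

Final posterior: 0.7356


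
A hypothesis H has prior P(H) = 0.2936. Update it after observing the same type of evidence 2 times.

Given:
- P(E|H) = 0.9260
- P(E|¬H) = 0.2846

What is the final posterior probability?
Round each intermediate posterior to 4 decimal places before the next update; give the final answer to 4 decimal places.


Sequential Bayesian updating:

Initial prior: P(H) = 0.2936

Update 1:
  P(E) = 0.9260 × 0.2936 + 0.2846 × 0.7064 = 0.27187360 + 0.20104144 = 0.47291504
  P(H|E) = 0.27187360 / 0.47291504 = 0.5749

Update 2:
  P(E) = 0.9260 × 0.5749 + 0.2846 × 0.4251 = 0.53235740 + 0.12098346 = 0.65334086
  P(H|E) = 0.53235740 / 0.65334086 = 0.8148

Final posterior: 0.8148


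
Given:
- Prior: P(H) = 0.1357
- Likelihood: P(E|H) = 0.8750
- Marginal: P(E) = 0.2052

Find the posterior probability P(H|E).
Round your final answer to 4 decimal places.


Using Bayes' theorem:

P(H|E) = P(E|H) × P(H) / P(E)
       = 0.8750 × 0.1357 / 0.2052
       = 0.11873750 / 0.2052
       = 0.5786

The evidence strengthens our belief in H.
Prior: 0.1357 → Posterior: 0.5786


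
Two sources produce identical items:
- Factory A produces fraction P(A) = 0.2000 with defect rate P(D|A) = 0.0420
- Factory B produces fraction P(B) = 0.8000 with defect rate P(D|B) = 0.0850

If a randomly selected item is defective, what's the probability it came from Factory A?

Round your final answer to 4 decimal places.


Let A = from Factory A, D = defective

Given:
- P(A) = 0.2000, P(B) = 0.8000
- P(D|A) = 0.0420, P(D|B) = 0.0850

Step 1: Find P(D)
P(D) = P(D|A)P(A) + P(D|B)P(B)
     = 0.0420 × 0.2000 + 0.0850 × 0.8000
     = 0.00840000 + 0.06800000
     = 0.07640000

Step 2: Apply Bayes' theorem
P(A|D) = P(D|A)P(A) / P(D)
       = 0.00840000 / 0.07640000
       = 0.1099


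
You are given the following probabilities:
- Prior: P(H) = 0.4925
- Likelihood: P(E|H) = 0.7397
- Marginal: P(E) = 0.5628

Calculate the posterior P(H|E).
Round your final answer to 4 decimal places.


Using Bayes' theorem:

P(H|E) = P(E|H) × P(H) / P(E)
       = 0.7397 × 0.4925 / 0.5628
       = 0.36430225 / 0.5628
       = 0.6473

The evidence strengthens our belief in H.
Prior: 0.4925 → Posterior: 0.6473


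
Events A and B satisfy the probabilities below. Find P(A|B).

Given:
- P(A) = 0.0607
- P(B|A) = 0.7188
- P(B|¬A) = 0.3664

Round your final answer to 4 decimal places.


Bayes' theorem: P(A|B) = P(B|A) × P(A) / P(B)

Step 1: Calculate P(B) using law of total probability
P(B) = P(B|A)P(A) + P(B|¬A)P(¬A)
     = 0.7188 × 0.0607 + 0.3664 × 0.9393
     = 0.04363116 + 0.34415952
     = 0.38779068

Step 2: Apply Bayes' theorem
P(A|B) = P(B|A) × P(A) / P(B)
       = 0.04363116 / 0.38779068
       = 0.1125


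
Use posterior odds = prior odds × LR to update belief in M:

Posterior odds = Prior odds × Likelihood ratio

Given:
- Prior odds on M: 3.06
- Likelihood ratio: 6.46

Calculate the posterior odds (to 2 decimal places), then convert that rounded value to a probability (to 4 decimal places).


Step 1: Calculate posterior odds
Posterior odds = Prior odds × LR
               = 3.06 × 6.46
               = 19.77

Step 2: Convert to probability
P(M|E) = Posterior odds / (1 + Posterior odds)
       = 19.77 / (1 + 19.77)
       = 19.77 / 20.77
       = 0.9519

The evidence increased P(M) from 0.7537 to 0.9519.


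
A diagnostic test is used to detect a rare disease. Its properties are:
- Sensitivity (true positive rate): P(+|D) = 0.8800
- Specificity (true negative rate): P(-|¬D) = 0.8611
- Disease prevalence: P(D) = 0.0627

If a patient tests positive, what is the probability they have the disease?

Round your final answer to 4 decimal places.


Let D = has disease, + = positive test

Given:
- P(D) = 0.0627 (prevalence)
- P(+|D) = 0.8800 (sensitivity)
- P(-|¬D) = 0.8611 (specificity)
- P(+|¬D) = 0.1389 (false positive rate = 1 - specificity)

Step 1: Find P(+)
P(+) = P(+|D)P(D) + P(+|¬D)P(¬D)
     = 0.8800 × 0.0627 + 0.1389 × 0.9373
     = 0.05517600 + 0.13019097
     = 0.18536697

Step 2: Apply Bayes' theorem for P(D|+)
P(D|+) = P(+|D)P(D) / P(+)
       = 0.05517600 / 0.18536697
       = 0.2977


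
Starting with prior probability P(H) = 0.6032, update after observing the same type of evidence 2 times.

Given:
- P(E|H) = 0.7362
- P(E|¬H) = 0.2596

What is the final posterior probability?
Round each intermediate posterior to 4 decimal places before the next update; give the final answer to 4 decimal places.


Sequential Bayesian updating:

Initial prior: P(H) = 0.6032

Update 1:
  P(E) = 0.7362 × 0.6032 + 0.2596 × 0.3968 = 0.44407584 + 0.10300928 = 0.54708512
  P(H|E) = 0.44407584 / 0.54708512 = 0.8117

Update 2:
  P(E) = 0.7362 × 0.8117 + 0.2596 × 0.1883 = 0.59757354 + 0.04888268 = 0.64645622
  P(H|E) = 0.59757354 / 0.64645622 = 0.9244

Final posterior: 0.9244


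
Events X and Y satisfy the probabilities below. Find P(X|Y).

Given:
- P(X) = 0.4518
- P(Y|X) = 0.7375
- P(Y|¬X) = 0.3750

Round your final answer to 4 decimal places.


Bayes' theorem: P(X|Y) = P(Y|X) × P(X) / P(Y)

Step 1: Calculate P(Y) using law of total probability
P(Y) = P(Y|X)P(X) + P(Y|¬X)P(¬X)
     = 0.7375 × 0.4518 + 0.3750 × 0.5482
     = 0.33320250 + 0.20557500
     = 0.53877750

Step 2: Apply Bayes' theorem
P(X|Y) = P(Y|X) × P(X) / P(Y)
       = 0.33320250 / 0.53877750
       = 0.6184


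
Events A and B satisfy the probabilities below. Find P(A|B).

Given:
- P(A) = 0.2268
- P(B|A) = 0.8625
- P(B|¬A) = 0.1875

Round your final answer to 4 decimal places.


Bayes' theorem: P(A|B) = P(B|A) × P(A) / P(B)

Step 1: Calculate P(B) using law of total probability
P(B) = P(B|A)P(A) + P(B|¬A)P(¬A)
     = 0.8625 × 0.2268 + 0.1875 × 0.7732
     = 0.19561500 + 0.14497500
     = 0.34059000

Step 2: Apply Bayes' theorem
P(A|B) = P(B|A) × P(A) / P(B)
       = 0.19561500 / 0.34059000
       = 0.5743


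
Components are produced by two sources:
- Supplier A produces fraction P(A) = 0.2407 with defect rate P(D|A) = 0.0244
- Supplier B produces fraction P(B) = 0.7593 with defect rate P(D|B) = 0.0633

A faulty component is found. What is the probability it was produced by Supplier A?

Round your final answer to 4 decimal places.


Let A = from Supplier A, D = faulty

Given:
- P(A) = 0.2407, P(B) = 0.7593
- P(D|A) = 0.0244, P(D|B) = 0.0633

Step 1: Find P(D)
P(D) = P(D|A)P(A) + P(D|B)P(B)
     = 0.0244 × 0.2407 + 0.0633 × 0.7593
     = 0.00587308 + 0.04806369
     = 0.05393677

Step 2: Apply Bayes' theorem
P(A|D) = P(D|A)P(A) / P(D)
       = 0.00587308 / 0.05393677
       = 0.1089


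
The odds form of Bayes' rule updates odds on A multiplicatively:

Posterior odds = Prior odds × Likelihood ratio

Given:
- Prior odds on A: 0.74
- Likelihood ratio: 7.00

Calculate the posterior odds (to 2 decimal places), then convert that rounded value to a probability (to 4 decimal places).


Step 1: Calculate posterior odds
Posterior odds = Prior odds × LR
               = 0.74 × 7.00
               = 5.18

Step 2: Convert to probability
P(A|E) = Posterior odds / (1 + Posterior odds)
       = 5.18 / (1 + 5.18)
       = 5.18 / 6.18
       = 0.8382

The evidence increased P(A) from 0.4253 to 0.8382.


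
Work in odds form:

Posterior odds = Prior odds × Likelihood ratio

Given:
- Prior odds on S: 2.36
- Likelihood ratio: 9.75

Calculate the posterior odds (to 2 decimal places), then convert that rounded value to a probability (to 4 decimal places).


Step 1: Calculate posterior odds
Posterior odds = Prior odds × LR
               = 2.36 × 9.75
               = 23.01

Step 2: Convert to probability
P(S|E) = Posterior odds / (1 + Posterior odds)
       = 23.01 / (1 + 23.01)
       = 23.01 / 24.01
       = 0.9584

The evidence increased P(S) from 0.7024 to 0.9584.


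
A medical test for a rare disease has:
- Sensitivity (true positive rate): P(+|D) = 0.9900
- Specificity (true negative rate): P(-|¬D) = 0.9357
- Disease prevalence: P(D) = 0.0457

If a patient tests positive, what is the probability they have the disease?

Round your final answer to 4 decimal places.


Let D = has disease, + = positive test

Given:
- P(D) = 0.0457 (prevalence)
- P(+|D) = 0.9900 (sensitivity)
- P(-|¬D) = 0.9357 (specificity)
- P(+|¬D) = 0.0643 (false positive rate = 1 - specificity)

Step 1: Find P(+)
P(+) = P(+|D)P(D) + P(+|¬D)P(¬D)
     = 0.9900 × 0.0457 + 0.0643 × 0.9543
     = 0.04524300 + 0.06136149
     = 0.10660449

Step 2: Apply Bayes' theorem for P(D|+)
P(D|+) = P(+|D)P(D) / P(+)
       = 0.04524300 / 0.10660449
       = 0.4244


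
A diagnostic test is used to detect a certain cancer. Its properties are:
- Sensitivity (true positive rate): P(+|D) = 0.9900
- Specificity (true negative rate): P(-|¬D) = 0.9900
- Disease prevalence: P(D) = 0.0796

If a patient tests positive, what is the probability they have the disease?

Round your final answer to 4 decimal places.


Let D = has disease, + = positive test

Given:
- P(D) = 0.0796 (prevalence)
- P(+|D) = 0.9900 (sensitivity)
- P(-|¬D) = 0.9900 (specificity)
- P(+|¬D) = 0.0100 (false positive rate = 1 - specificity)

Step 1: Find P(+)
P(+) = P(+|D)P(D) + P(+|¬D)P(¬D)
     = 0.9900 × 0.0796 + 0.0100 × 0.9204
     = 0.07880400 + 0.00920400
     = 0.08800800

Step 2: Apply Bayes' theorem for P(D|+)
P(D|+) = P(+|D)P(D) / P(+)
       = 0.07880400 / 0.08800800
       = 0.8954


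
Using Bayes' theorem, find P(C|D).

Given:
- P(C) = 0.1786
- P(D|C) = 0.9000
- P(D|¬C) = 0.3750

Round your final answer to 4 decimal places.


Bayes' theorem: P(C|D) = P(D|C) × P(C) / P(D)

Step 1: Calculate P(D) using law of total probability
P(D) = P(D|C)P(C) + P(D|¬C)P(¬C)
     = 0.9000 × 0.1786 + 0.3750 × 0.8214
     = 0.16074000 + 0.30802500
     = 0.46876500

Step 2: Apply Bayes' theorem
P(C|D) = P(D|C) × P(C) / P(D)
       = 0.16074000 / 0.46876500
       = 0.3429


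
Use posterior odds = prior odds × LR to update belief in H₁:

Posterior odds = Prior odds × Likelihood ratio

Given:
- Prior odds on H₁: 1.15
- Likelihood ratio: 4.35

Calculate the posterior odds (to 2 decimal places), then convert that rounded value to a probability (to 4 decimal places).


Step 1: Calculate posterior odds
Posterior odds = Prior odds × LR
               = 1.15 × 4.35
               = 5.00

Step 2: Convert to probability
P(H₁|E) = Posterior odds / (1 + Posterior odds)
       = 5.00 / (1 + 5.00)
       = 5.00 / 6.00
       = 0.8333

The evidence increased P(H₁) from 0.5349 to 0.8333.


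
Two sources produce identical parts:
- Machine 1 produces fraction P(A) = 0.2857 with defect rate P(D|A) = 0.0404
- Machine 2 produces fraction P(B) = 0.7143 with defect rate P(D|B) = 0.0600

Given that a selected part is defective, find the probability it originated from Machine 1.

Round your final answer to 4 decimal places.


Let A = from Machine 1, D = defective

Given:
- P(A) = 0.2857, P(B) = 0.7143
- P(D|A) = 0.0404, P(D|B) = 0.0600

Step 1: Find P(D)
P(D) = P(D|A)P(A) + P(D|B)P(B)
     = 0.0404 × 0.2857 + 0.0600 × 0.7143
     = 0.01154228 + 0.04285800
     = 0.05440028

Step 2: Apply Bayes' theorem
P(A|D) = P(D|A)P(A) / P(D)
       = 0.01154228 / 0.05440028
       = 0.2122


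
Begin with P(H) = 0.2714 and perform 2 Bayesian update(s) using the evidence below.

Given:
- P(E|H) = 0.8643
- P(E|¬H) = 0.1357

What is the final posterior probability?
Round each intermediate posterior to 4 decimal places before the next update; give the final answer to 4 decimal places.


Sequential Bayesian updating:

Initial prior: P(H) = 0.2714

Update 1:
  P(E) = 0.8643 × 0.2714 + 0.1357 × 0.7286 = 0.23457102 + 0.09887102 = 0.33344204
  P(H|E) = 0.23457102 / 0.33344204 = 0.7035

Update 2:
  P(E) = 0.8643 × 0.7035 + 0.1357 × 0.2965 = 0.60803505 + 0.04023505 = 0.64827010
  P(H|E) = 0.60803505 / 0.64827010 = 0.9379

Final posterior: 0.9379


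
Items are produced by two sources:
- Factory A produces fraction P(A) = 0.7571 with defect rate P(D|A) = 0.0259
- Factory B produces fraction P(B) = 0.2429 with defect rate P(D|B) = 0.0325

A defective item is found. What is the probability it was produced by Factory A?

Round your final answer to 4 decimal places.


Let A = from Factory A, D = defective

Given:
- P(A) = 0.7571, P(B) = 0.2429
- P(D|A) = 0.0259, P(D|B) = 0.0325

Step 1: Find P(D)
P(D) = P(D|A)P(A) + P(D|B)P(B)
     = 0.0259 × 0.7571 + 0.0325 × 0.2429
     = 0.01960889 + 0.00789425
     = 0.02750314

Step 2: Apply Bayes' theorem
P(A|D) = P(D|A)P(A) / P(D)
       = 0.01960889 / 0.02750314
       = 0.7130


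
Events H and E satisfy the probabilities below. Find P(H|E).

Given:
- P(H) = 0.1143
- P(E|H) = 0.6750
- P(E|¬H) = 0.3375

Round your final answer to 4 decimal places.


Bayes' theorem: P(H|E) = P(E|H) × P(H) / P(E)

Step 1: Calculate P(E) using law of total probability
P(E) = P(E|H)P(H) + P(E|¬H)P(¬H)
     = 0.6750 × 0.1143 + 0.3375 × 0.8857
     = 0.07715250 + 0.29892375
     = 0.37607625

Step 2: Apply Bayes' theorem
P(H|E) = P(E|H) × P(H) / P(E)
       = 0.07715250 / 0.37607625
       = 0.2052


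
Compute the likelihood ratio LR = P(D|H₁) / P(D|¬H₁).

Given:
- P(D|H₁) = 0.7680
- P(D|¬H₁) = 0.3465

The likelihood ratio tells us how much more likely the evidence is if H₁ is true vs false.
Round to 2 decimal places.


Likelihood Ratio (LR) = P(D|H₁) / P(D|¬H₁)

LR = 0.7680 / 0.3465
   = 2.22

The evidence is 2.22 times more likely if H₁ is true than if H₁ is false.
Because LR exceeds 1, D is evidence for H₁.


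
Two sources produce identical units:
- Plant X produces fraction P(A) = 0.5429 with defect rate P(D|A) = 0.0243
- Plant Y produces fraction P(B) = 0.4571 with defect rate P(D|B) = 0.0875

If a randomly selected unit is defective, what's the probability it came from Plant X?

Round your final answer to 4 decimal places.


Let A = from Plant X, D = defective

Given:
- P(A) = 0.5429, P(B) = 0.4571
- P(D|A) = 0.0243, P(D|B) = 0.0875

Step 1: Find P(D)
P(D) = P(D|A)P(A) + P(D|B)P(B)
     = 0.0243 × 0.5429 + 0.0875 × 0.4571
     = 0.01319247 + 0.03999625
     = 0.05318872

Step 2: Apply Bayes' theorem
P(A|D) = P(D|A)P(A) / P(D)
       = 0.01319247 / 0.05318872
       = 0.2480


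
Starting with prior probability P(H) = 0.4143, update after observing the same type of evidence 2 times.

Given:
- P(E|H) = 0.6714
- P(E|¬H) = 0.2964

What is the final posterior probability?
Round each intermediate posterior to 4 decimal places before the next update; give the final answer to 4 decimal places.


Sequential Bayesian updating:

Initial prior: P(H) = 0.4143

Update 1:
  P(E) = 0.6714 × 0.4143 + 0.2964 × 0.5857 = 0.27816102 + 0.17360148 = 0.45176250
  P(H|E) = 0.27816102 / 0.45176250 = 0.6157

Update 2:
  P(E) = 0.6714 × 0.6157 + 0.2964 × 0.3843 = 0.41338098 + 0.11390652 = 0.52728750
  P(H|E) = 0.41338098 / 0.52728750 = 0.7840

Final posterior: 0.7840


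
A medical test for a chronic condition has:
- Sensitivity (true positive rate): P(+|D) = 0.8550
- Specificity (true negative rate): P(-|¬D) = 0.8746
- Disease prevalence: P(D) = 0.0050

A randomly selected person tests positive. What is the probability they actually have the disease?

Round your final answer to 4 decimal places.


Let D = has disease, + = positive test

Given:
- P(D) = 0.0050 (prevalence)
- P(+|D) = 0.8550 (sensitivity)
- P(-|¬D) = 0.8746 (specificity)
- P(+|¬D) = 0.1254 (false positive rate = 1 - specificity)

Step 1: Find P(+)
P(+) = P(+|D)P(D) + P(+|¬D)P(¬D)
     = 0.8550 × 0.0050 + 0.1254 × 0.9950
     = 0.00427500 + 0.12477300
     = 0.12904800

Step 2: Apply Bayes' theorem for P(D|+)
P(D|+) = P(+|D)P(D) / P(+)
       = 0.00427500 / 0.12904800
       = 0.0331
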